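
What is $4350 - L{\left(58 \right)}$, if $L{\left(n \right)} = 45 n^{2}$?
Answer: $-147030$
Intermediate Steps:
$4350 - L{\left(58 \right)} = 4350 - 45 \cdot 58^{2} = 4350 - 45 \cdot 3364 = 4350 - 151380 = -147030$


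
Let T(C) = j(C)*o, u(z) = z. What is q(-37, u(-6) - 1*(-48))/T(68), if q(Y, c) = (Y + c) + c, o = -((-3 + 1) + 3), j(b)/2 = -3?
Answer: 47/6 ≈ 7.8333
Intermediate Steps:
j(b) = -6 (j(b) = 2*(-3) = -6)
o = -1 (o = -(-2 + 3) = -1*1 = -1)
q(Y, c) = Y + 2*c
T(C) = 6 (T(C) = -6*(-1) = 6)
q(-37, u(-6) - 1*(-48))/T(68) = (-37 + 2*(-6 - 1*(-48)))/6 = (-37 + 2*(-6 + 48))*(1/6) = (-37 + 2*42)*(1/6) = (-37 + 84)*(1/6) = 47*(1/6) = 47/6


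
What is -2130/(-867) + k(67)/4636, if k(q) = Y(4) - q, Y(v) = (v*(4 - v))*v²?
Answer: 3272197/1339804 ≈ 2.4423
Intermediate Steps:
Y(v) = v³*(4 - v)
k(q) = -q (k(q) = 4³*(4 - 1*4) - q = 64*(4 - 4) - q = 64*0 - q = 0 - q = -q)
-2130/(-867) + k(67)/4636 = -2130/(-867) - 1*67/4636 = -2130*(-1/867) - 67*1/4636 = 710/289 - 67/4636 = 3272197/1339804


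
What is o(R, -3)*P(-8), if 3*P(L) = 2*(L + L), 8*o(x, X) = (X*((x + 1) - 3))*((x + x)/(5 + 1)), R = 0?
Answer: 0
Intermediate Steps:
o(x, X) = X*x*(-2 + x)/24 (o(x, X) = ((X*((x + 1) - 3))*((x + x)/(5 + 1)))/8 = ((X*((1 + x) - 3))*((2*x)/6))/8 = ((X*(-2 + x))*((2*x)*(⅙)))/8 = ((X*(-2 + x))*(x/3))/8 = (X*x*(-2 + x)/3)/8 = X*x*(-2 + x)/24)
P(L) = 4*L/3 (P(L) = (2*(L + L))/3 = (2*(2*L))/3 = (4*L)/3 = 4*L/3)
o(R, -3)*P(-8) = ((1/24)*(-3)*0*(-2 + 0))*((4/3)*(-8)) = ((1/24)*(-3)*0*(-2))*(-32/3) = 0*(-32/3) = 0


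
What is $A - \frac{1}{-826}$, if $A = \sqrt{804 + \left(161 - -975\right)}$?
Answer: $\frac{1}{826} + 2 \sqrt{485} \approx 44.047$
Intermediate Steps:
$A = 2 \sqrt{485}$ ($A = \sqrt{804 + \left(161 + 975\right)} = \sqrt{804 + 1136} = \sqrt{1940} = 2 \sqrt{485} \approx 44.045$)
$A - \frac{1}{-826} = 2 \sqrt{485} - \frac{1}{-826} = 2 \sqrt{485} - - \frac{1}{826} = 2 \sqrt{485} + \frac{1}{826} = \frac{1}{826} + 2 \sqrt{485}$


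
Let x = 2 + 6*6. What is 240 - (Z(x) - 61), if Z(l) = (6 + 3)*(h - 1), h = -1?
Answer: 319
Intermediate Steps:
x = 38 (x = 2 + 36 = 38)
Z(l) = -18 (Z(l) = (6 + 3)*(-1 - 1) = 9*(-2) = -18)
240 - (Z(x) - 61) = 240 - (-18 - 61) = 240 - 1*(-79) = 240 + 79 = 319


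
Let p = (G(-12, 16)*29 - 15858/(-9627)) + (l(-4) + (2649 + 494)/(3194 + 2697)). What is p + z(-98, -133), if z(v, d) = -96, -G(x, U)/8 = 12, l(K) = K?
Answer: -54478541883/18904219 ≈ -2881.8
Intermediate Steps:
G(x, U) = -96 (G(x, U) = -8*12 = -96)
p = -52663736859/18904219 (p = (-96*29 - 15858/(-9627)) + (-4 + (2649 + 494)/(3194 + 2697)) = (-2784 - 15858*(-1/9627)) + (-4 + 3143/5891) = (-2784 + 5286/3209) + (-4 + 3143*(1/5891)) = -8928570/3209 + (-4 + 3143/5891) = -8928570/3209 - 20421/5891 = -52663736859/18904219 ≈ -2785.8)
p + z(-98, -133) = -52663736859/18904219 - 96 = -54478541883/18904219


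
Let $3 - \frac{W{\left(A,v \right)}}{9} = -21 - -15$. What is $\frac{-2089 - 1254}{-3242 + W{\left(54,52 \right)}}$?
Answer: $\frac{3343}{3161} \approx 1.0576$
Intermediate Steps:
$W{\left(A,v \right)} = 81$ ($W{\left(A,v \right)} = 27 - 9 \left(-21 - -15\right) = 27 - 9 \left(-21 + 15\right) = 27 - -54 = 27 + 54 = 81$)
$\frac{-2089 - 1254}{-3242 + W{\left(54,52 \right)}} = \frac{-2089 - 1254}{-3242 + 81} = - \frac{3343}{-3161} = \left(-3343\right) \left(- \frac{1}{3161}\right) = \frac{3343}{3161}$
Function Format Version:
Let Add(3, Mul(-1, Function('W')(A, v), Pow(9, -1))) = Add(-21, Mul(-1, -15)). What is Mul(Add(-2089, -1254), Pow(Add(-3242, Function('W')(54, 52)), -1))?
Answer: Rational(3343, 3161) ≈ 1.0576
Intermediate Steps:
Function('W')(A, v) = 81 (Function('W')(A, v) = Add(27, Mul(-9, Add(-21, Mul(-1, -15)))) = Add(27, Mul(-9, Add(-21, 15))) = Add(27, Mul(-9, -6)) = Add(27, 54) = 81)
Mul(Add(-2089, -1254), Pow(Add(-3242, Function('W')(54, 52)), -1)) = Mul(Add(-2089, -1254), Pow(Add(-3242, 81), -1)) = Mul(-3343, Pow(-3161, -1)) = Mul(-3343, Rational(-1, 3161)) = Rational(3343, 3161)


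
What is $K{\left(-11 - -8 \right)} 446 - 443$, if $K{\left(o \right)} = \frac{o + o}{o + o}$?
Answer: $3$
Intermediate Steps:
$K{\left(o \right)} = 1$ ($K{\left(o \right)} = \frac{2 o}{2 o} = 2 o \frac{1}{2 o} = 1$)
$K{\left(-11 - -8 \right)} 446 - 443 = 1 \cdot 446 - 443 = 446 - 443 = 3$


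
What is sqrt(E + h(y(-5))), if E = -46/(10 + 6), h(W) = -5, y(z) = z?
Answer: 3*I*sqrt(14)/4 ≈ 2.8062*I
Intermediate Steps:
E = -23/8 (E = -46/16 = (1/16)*(-46) = -23/8 ≈ -2.8750)
sqrt(E + h(y(-5))) = sqrt(-23/8 - 5) = sqrt(-63/8) = 3*I*sqrt(14)/4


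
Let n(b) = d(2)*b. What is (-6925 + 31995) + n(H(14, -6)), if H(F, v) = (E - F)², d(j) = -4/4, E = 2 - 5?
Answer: 24781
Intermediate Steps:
E = -3
d(j) = -1 (d(j) = -4*¼ = -1)
H(F, v) = (-3 - F)²
n(b) = -b
(-6925 + 31995) + n(H(14, -6)) = (-6925 + 31995) - (3 + 14)² = 25070 - 1*17² = 25070 - 1*289 = 25070 - 289 = 24781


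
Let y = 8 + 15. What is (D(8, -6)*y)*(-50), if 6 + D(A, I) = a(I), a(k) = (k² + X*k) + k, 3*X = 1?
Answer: -25300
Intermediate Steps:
X = ⅓ (X = (⅓)*1 = ⅓ ≈ 0.33333)
y = 23
a(k) = k² + 4*k/3 (a(k) = (k² + k/3) + k = k² + 4*k/3)
D(A, I) = -6 + I*(4 + 3*I)/3
(D(8, -6)*y)*(-50) = ((-6 + (⅓)*(-6)*(4 + 3*(-6)))*23)*(-50) = ((-6 + (⅓)*(-6)*(4 - 18))*23)*(-50) = ((-6 + (⅓)*(-6)*(-14))*23)*(-50) = ((-6 + 28)*23)*(-50) = (22*23)*(-50) = 506*(-50) = -25300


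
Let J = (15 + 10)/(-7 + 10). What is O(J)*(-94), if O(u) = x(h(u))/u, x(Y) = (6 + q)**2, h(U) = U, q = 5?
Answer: -34122/25 ≈ -1364.9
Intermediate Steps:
J = 25/3 ≈ 8.3333
x(Y) = 121 (x(Y) = (6 + 5)**2 = 11**2 = 121)
O(u) = 121/u
O(J)*(-94) = (121/(25/3))*(-94) = (121*(3/25))*(-94) = (363/25)*(-94) = -34122/25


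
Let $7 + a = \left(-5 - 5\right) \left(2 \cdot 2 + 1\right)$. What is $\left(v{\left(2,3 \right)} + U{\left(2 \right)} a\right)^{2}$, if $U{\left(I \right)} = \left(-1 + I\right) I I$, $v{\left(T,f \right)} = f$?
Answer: $50625$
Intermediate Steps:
$U{\left(I \right)} = I^{2} \left(-1 + I\right)$ ($U{\left(I \right)} = I \left(-1 + I\right) I = I^{2} \left(-1 + I\right)$)
$a = -57$ ($a = -7 + \left(-5 - 5\right) \left(2 \cdot 2 + 1\right) = -7 - 10 \left(4 + 1\right) = -7 - 50 = -57$)
$\left(v{\left(2,3 \right)} + U{\left(2 \right)} a\right)^{2} = \left(3 + 2^{2} \left(-1 + 2\right) \left(-57\right)\right)^{2} = \left(3 + 4 \cdot 1 \left(-57\right)\right)^{2} = \left(3 + 4 \left(-57\right)\right)^{2} = \left(3 - 228\right)^{2} = \left(-225\right)^{2} = 50625$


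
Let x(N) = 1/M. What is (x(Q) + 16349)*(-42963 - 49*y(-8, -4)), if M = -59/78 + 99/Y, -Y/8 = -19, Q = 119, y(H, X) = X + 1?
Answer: -435845429184/623 ≈ -6.9959e+8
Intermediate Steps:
y(H, X) = 1 + X
Y = 152 (Y = -8*(-19) = 152)
M = -623/5928 (M = -59/78 + 99/152 = -623/5928 ≈ -0.10509)
x(N) = -5928/623 (x(N) = 1/(-623/5928) = -5928/623)
(x(Q) + 16349)*(-42963 - 49*y(-8, -4)) = (-5928/623 + 16349)*(-42963 - 49*(1 - 4)) = 10179499*(-42963 - 49*(-3))/623 = 10179499*(-42963 + 147)/623 = (10179499/623)*(-42816) = -435845429184/623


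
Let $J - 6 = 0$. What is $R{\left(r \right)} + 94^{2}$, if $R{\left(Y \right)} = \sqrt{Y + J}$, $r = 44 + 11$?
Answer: $8836 + \sqrt{61} \approx 8843.8$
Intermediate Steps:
$J = 6$ ($J = 6 + 0 = 6$)
$r = 55$
$R{\left(Y \right)} = \sqrt{6 + Y}$ ($R{\left(Y \right)} = \sqrt{Y + 6} = \sqrt{6 + Y}$)
$R{\left(r \right)} + 94^{2} = \sqrt{6 + 55} + 94^{2} = \sqrt{61} + 8836 = 8836 + \sqrt{61}$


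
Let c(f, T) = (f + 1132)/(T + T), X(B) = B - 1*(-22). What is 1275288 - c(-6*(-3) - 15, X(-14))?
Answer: 20403473/16 ≈ 1.2752e+6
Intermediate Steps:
X(B) = 22 + B (X(B) = B + 22 = 22 + B)
c(f, T) = (1132 + f)/(2*T) (c(f, T) = (1132 + f)/((2*T)) = (1132 + f)*(1/(2*T)) = (1132 + f)/(2*T))
1275288 - c(-6*(-3) - 15, X(-14)) = 1275288 - (1132 + (-6*(-3) - 15))/(2*(22 - 14)) = 1275288 - (1132 + (18 - 15))/(2*8) = 1275288 - (1132 + 3)/(2*8) = 1275288 - 1135/(2*8) = 1275288 - 1*1135/16 = 1275288 - 1135/16 = 20403473/16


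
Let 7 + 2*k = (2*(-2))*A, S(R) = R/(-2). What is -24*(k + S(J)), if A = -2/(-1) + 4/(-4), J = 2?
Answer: 156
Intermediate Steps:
S(R) = -R/2 (S(R) = R*(-½) = -R/2)
A = 1 (A = -2*(-1) + 4*(-¼) = 2 - 1 = 1)
k = -11/2 (k = -7/2 + ((2*(-2))*1)/2 = -7/2 + (-4*1)/2 = -7/2 + (½)*(-4) = -7/2 - 2 = -11/2 ≈ -5.5000)
-24*(k + S(J)) = -24*(-11/2 - ½*2) = -24*(-11/2 - 1) = -24*(-13/2) = 156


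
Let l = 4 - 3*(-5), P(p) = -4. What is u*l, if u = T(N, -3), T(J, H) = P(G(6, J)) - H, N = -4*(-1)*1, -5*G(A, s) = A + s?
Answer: -19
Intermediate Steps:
G(A, s) = -A/5 - s/5 (G(A, s) = -(A + s)/5 = -A/5 - s/5)
N = 4 (N = 4*1 = 4)
T(J, H) = -4 - H
l = 19 (l = 4 + 15 = 19)
u = -1 (u = -4 - 1*(-3) = -4 + 3 = -1)
u*l = -1*19 = -19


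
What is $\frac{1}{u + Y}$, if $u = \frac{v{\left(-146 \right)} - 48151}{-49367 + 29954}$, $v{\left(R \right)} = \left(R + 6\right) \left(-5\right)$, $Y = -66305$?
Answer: $- \frac{6471}{429043838} \approx -1.5082 \cdot 10^{-5}$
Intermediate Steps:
$v{\left(R \right)} = -30 - 5 R$ ($v{\left(R \right)} = \left(6 + R\right) \left(-5\right) = -30 - 5 R$)
$u = \frac{15817}{6471}$ ($u = \frac{\left(-30 - -730\right) - 48151}{-49367 + 29954} = \frac{\left(-30 + 730\right) - 48151}{-19413} = \left(700 - 48151\right) \left(- \frac{1}{19413}\right) = \left(-47451\right) \left(- \frac{1}{19413}\right) = \frac{15817}{6471} \approx 2.4443$)
$\frac{1}{u + Y} = \frac{1}{\frac{15817}{6471} - 66305} = \frac{1}{- \frac{429043838}{6471}} = - \frac{6471}{429043838}$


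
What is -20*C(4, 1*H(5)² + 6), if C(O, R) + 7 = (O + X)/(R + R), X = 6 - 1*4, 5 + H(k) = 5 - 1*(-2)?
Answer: 134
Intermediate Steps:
H(k) = 2 (H(k) = -5 + (5 - 1*(-2)) = -5 + (5 + 2) = -5 + 7 = 2)
X = 2 (X = 6 - 4 = 2)
C(O, R) = -7 + (2 + O)/(2*R) (C(O, R) = -7 + (O + 2)/(R + R) = -7 + (2 + O)/((2*R)) = -7 + (2 + O)*(1/(2*R)) = -7 + (2 + O)/(2*R))
-20*C(4, 1*H(5)² + 6) = -10*(2 + 4 - 14*(1*2² + 6))/(1*2² + 6) = -10*(2 + 4 - 14*(1*4 + 6))/(1*4 + 6) = -10*(2 + 4 - 14*(4 + 6))/(4 + 6) = -10*(2 + 4 - 14*10)/10 = -10*(2 + 4 - 140)/10 = -10*(-134)/10 = -20*(-67/10) = 134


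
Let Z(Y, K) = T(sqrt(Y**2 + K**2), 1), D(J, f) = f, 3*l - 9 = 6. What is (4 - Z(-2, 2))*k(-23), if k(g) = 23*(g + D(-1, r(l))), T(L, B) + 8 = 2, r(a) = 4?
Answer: -4370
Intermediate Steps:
l = 5 (l = 3 + (1/3)*6 = 3 + 2 = 5)
T(L, B) = -6 (T(L, B) = -8 + 2 = -6)
Z(Y, K) = -6
k(g) = 92 + 23*g (k(g) = 23*(g + 4) = 23*(4 + g) = 92 + 23*g)
(4 - Z(-2, 2))*k(-23) = (4 - 1*(-6))*(92 + 23*(-23)) = (4 + 6)*(92 - 529) = 10*(-437) = -4370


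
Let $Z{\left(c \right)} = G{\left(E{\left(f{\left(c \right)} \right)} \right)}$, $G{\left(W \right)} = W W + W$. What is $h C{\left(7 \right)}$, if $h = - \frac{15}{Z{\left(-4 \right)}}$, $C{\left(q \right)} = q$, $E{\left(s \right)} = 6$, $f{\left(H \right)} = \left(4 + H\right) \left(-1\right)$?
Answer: $- \frac{5}{2} \approx -2.5$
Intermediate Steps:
$f{\left(H \right)} = -4 - H$
$G{\left(W \right)} = W + W^{2}$ ($G{\left(W \right)} = W^{2} + W = W + W^{2}$)
$Z{\left(c \right)} = 42$ ($Z{\left(c \right)} = 6 \left(1 + 6\right) = 6 \cdot 7 = 42$)
$h = - \frac{5}{14}$ ($h = - \frac{15}{42} = \left(-15\right) \frac{1}{42} = - \frac{5}{14} \approx -0.35714$)
$h C{\left(7 \right)} = \left(- \frac{5}{14}\right) 7 = - \frac{5}{2}$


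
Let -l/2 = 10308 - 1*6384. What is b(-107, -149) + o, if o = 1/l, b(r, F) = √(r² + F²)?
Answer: -1/7848 + 5*√1346 ≈ 183.44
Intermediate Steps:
l = -7848 (l = -2*(10308 - 1*6384) = -2*(10308 - 6384) = -2*3924 = -7848)
b(r, F) = √(F² + r²)
o = -1/7848 (o = 1/(-7848) = -1/7848 ≈ -0.00012742)
b(-107, -149) + o = √((-149)² + (-107)²) - 1/7848 = √(22201 + 11449) - 1/7848 = √33650 - 1/7848 = 5*√1346 - 1/7848 = -1/7848 + 5*√1346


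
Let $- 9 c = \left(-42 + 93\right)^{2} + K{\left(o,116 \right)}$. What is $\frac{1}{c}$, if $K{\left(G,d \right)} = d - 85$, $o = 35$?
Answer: $- \frac{9}{2632} \approx -0.0034195$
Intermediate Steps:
$K{\left(G,d \right)} = -85 + d$
$c = - \frac{2632}{9}$ ($c = - \frac{\left(-42 + 93\right)^{2} + \left(-85 + 116\right)}{9} = - \frac{51^{2} + 31}{9} = - \frac{2601 + 31}{9} = \left(- \frac{1}{9}\right) 2632 = - \frac{2632}{9} \approx -292.44$)
$\frac{1}{c} = \frac{1}{- \frac{2632}{9}} = - \frac{9}{2632}$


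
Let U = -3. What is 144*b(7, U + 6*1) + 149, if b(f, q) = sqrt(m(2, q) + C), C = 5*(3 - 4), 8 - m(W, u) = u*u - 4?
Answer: 149 + 144*I*sqrt(2) ≈ 149.0 + 203.65*I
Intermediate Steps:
m(W, u) = 12 - u**2 (m(W, u) = 8 - (u*u - 4) = 8 - (u**2 - 4) = 8 - (-4 + u**2) = 8 + (4 - u**2) = 12 - u**2)
C = -5 (C = 5*(-1) = -5)
b(f, q) = sqrt(7 - q**2) (b(f, q) = sqrt((12 - q**2) - 5) = sqrt(7 - q**2))
144*b(7, U + 6*1) + 149 = 144*sqrt(7 - (-3 + 6*1)**2) + 149 = 144*sqrt(7 - (-3 + 6)**2) + 149 = 144*sqrt(7 - 1*3**2) + 149 = 144*sqrt(7 - 1*9) + 149 = 144*sqrt(7 - 9) + 149 = 144*sqrt(-2) + 149 = 144*(I*sqrt(2)) + 149 = 144*I*sqrt(2) + 149 = 149 + 144*I*sqrt(2)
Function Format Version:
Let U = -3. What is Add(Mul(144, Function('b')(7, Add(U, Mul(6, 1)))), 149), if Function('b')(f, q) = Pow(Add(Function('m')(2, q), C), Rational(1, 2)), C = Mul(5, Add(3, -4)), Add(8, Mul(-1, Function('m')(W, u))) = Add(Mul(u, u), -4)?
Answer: Add(149, Mul(144, I, Pow(2, Rational(1, 2)))) ≈ Add(149.00, Mul(203.65, I))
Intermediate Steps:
Function('m')(W, u) = Add(12, Mul(-1, Pow(u, 2))) (Function('m')(W, u) = Add(8, Mul(-1, Add(Mul(u, u), -4))) = Add(8, Mul(-1, Add(Pow(u, 2), -4))) = Add(8, Mul(-1, Add(-4, Pow(u, 2)))) = Add(8, Add(4, Mul(-1, Pow(u, 2)))) = Add(12, Mul(-1, Pow(u, 2))))
C = -5 (C = Mul(5, -1) = -5)
Function('b')(f, q) = Pow(Add(7, Mul(-1, Pow(q, 2))), Rational(1, 2)) (Function('b')(f, q) = Pow(Add(Add(12, Mul(-1, Pow(q, 2))), -5), Rational(1, 2)) = Pow(Add(7, Mul(-1, Pow(q, 2))), Rational(1, 2)))
Add(Mul(144, Function('b')(7, Add(U, Mul(6, 1)))), 149) = Add(Mul(144, Pow(Add(7, Mul(-1, Pow(Add(-3, Mul(6, 1)), 2))), Rational(1, 2))), 149) = Add(Mul(144, Pow(Add(7, Mul(-1, Pow(Add(-3, 6), 2))), Rational(1, 2))), 149) = Add(Mul(144, Pow(Add(7, Mul(-1, Pow(3, 2))), Rational(1, 2))), 149) = Add(Mul(144, Pow(Add(7, Mul(-1, 9)), Rational(1, 2))), 149) = Add(Mul(144, Pow(Add(7, -9), Rational(1, 2))), 149) = Add(Mul(144, Pow(-2, Rational(1, 2))), 149) = Add(Mul(144, Mul(I, Pow(2, Rational(1, 2)))), 149) = Add(Mul(144, I, Pow(2, Rational(1, 2))), 149) = Add(149, Mul(144, I, Pow(2, Rational(1, 2))))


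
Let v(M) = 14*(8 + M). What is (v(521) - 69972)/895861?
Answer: -62566/895861 ≈ -0.069839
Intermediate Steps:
v(M) = 112 + 14*M
(v(521) - 69972)/895861 = ((112 + 14*521) - 69972)/895861 = ((112 + 7294) - 69972)*(1/895861) = (7406 - 69972)*(1/895861) = -62566*1/895861 = -62566/895861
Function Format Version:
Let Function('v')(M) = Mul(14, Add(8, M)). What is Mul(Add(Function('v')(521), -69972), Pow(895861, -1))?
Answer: Rational(-62566, 895861) ≈ -0.069839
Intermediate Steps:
Function('v')(M) = Add(112, Mul(14, M))
Mul(Add(Function('v')(521), -69972), Pow(895861, -1)) = Mul(Add(Add(112, Mul(14, 521)), -69972), Pow(895861, -1)) = Mul(Add(Add(112, 7294), -69972), Rational(1, 895861)) = Mul(Add(7406, -69972), Rational(1, 895861)) = Mul(-62566, Rational(1, 895861)) = Rational(-62566, 895861)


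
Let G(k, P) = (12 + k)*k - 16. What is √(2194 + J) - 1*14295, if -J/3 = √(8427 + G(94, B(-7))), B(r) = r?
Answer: -14295 + √(2194 - 105*√15) ≈ -14253.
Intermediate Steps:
G(k, P) = -16 + k*(12 + k) (G(k, P) = k*(12 + k) - 16 = -16 + k*(12 + k))
J = -105*√15 (J = -3*√(8427 + (-16 + 94² + 12*94)) = -3*√(8427 + (-16 + 8836 + 1128)) = -3*√(8427 + 9948) = -105*√15 ≈ -406.66)
√(2194 + J) - 1*14295 = √(2194 - 105*√15) - 1*14295 = √(2194 - 105*√15) - 14295 = -14295 + √(2194 - 105*√15)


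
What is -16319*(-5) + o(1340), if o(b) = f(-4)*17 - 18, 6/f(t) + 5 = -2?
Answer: 570937/7 ≈ 81562.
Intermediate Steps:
f(t) = -6/7 (f(t) = 6/(-5 - 2) = 6/(-7) = 6*(-1/7) = -6/7)
o(b) = -228/7 (o(b) = -6/7*17 - 18 = -102/7 - 18 = -228/7)
-16319*(-5) + o(1340) = -16319*(-5) - 228/7 = 81595 - 228/7 = 570937/7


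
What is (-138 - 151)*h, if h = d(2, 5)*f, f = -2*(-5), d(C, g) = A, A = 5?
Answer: -14450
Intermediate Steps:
d(C, g) = 5
f = 10
h = 50 (h = 5*10 = 50)
(-138 - 151)*h = (-138 - 151)*50 = -289*50 = -14450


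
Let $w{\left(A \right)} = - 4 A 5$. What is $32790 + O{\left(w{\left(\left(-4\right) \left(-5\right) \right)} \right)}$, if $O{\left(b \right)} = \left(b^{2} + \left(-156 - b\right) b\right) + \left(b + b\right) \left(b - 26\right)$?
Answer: $435990$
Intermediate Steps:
$w{\left(A \right)} = - 20 A$
$O{\left(b \right)} = b^{2} + b \left(-156 - b\right) + 2 b \left(-26 + b\right)$ ($O{\left(b \right)} = \left(b^{2} + b \left(-156 - b\right)\right) + 2 b \left(-26 + b\right) = b^{2} + b \left(-156 - b\right) + 2 b \left(-26 + b\right)$)
$32790 + O{\left(w{\left(\left(-4\right) \left(-5\right) \right)} \right)} = 32790 + 2 \left(- 20 \left(\left(-4\right) \left(-5\right)\right)\right) \left(-104 - 20 \left(\left(-4\right) \left(-5\right)\right)\right) = 32790 + 2 \left(\left(-20\right) 20\right) \left(-104 - 400\right) = 32790 + 2 \left(-400\right) \left(-104 - 400\right) = 32790 + 2 \left(-400\right) \left(-504\right) = 32790 + 403200 = 435990$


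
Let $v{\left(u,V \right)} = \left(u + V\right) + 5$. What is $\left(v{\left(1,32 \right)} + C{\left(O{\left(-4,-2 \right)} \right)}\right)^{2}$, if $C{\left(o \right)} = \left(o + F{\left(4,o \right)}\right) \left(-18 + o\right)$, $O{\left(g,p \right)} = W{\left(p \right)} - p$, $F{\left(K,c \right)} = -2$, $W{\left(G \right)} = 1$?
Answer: $529$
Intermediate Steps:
$v{\left(u,V \right)} = 5 + V + u$ ($v{\left(u,V \right)} = \left(V + u\right) + 5 = 5 + V + u$)
$O{\left(g,p \right)} = 1 - p$
$C{\left(o \right)} = \left(-18 + o\right) \left(-2 + o\right)$ ($C{\left(o \right)} = \left(o - 2\right) \left(-18 + o\right) = \left(-2 + o\right) \left(-18 + o\right) = \left(-18 + o\right) \left(-2 + o\right)$)
$\left(v{\left(1,32 \right)} + C{\left(O{\left(-4,-2 \right)} \right)}\right)^{2} = \left(\left(5 + 32 + 1\right) + \left(36 + \left(1 - -2\right)^{2} - 20 \left(1 - -2\right)\right)\right)^{2} = \left(38 + \left(36 + \left(1 + 2\right)^{2} - 20 \left(1 + 2\right)\right)\right)^{2} = \left(38 + \left(36 + 3^{2} - 60\right)\right)^{2} = \left(38 + \left(36 + 9 - 60\right)\right)^{2} = \left(38 - 15\right)^{2} = 23^{2} = 529$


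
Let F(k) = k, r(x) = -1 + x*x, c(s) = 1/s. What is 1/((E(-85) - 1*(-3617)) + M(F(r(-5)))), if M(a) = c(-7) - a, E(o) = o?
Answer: 7/24555 ≈ 0.00028507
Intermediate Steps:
r(x) = -1 + x**2
M(a) = -1/7 - a (M(a) = 1/(-7) - a = -1/7 - a)
1/((E(-85) - 1*(-3617)) + M(F(r(-5)))) = 1/((-85 - 1*(-3617)) + (-1/7 - (-1 + (-5)**2))) = 1/((-85 + 3617) + (-1/7 - (-1 + 25))) = 1/(3532 + (-1/7 - 1*24)) = 1/(3532 + (-1/7 - 24)) = 1/(3532 - 169/7) = 1/(24555/7) = 7/24555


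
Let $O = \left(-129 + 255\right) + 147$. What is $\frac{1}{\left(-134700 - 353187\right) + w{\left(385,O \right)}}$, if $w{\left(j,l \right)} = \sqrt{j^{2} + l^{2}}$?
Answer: $- \frac{487887}{238033502015} - \frac{7 \sqrt{4546}}{238033502015} \approx -2.0516 \cdot 10^{-6}$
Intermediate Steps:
$O = 273$ ($O = 126 + 147 = 273$)
$\frac{1}{\left(-134700 - 353187\right) + w{\left(385,O \right)}} = \frac{1}{\left(-134700 - 353187\right) + \sqrt{385^{2} + 273^{2}}} = \frac{1}{\left(-134700 - 353187\right) + \sqrt{148225 + 74529}} = \frac{1}{-487887 + \sqrt{222754}} = \frac{1}{-487887 + 7 \sqrt{4546}}$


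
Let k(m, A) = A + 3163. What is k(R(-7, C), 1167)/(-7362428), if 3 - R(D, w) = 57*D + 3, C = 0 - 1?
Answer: -2165/3681214 ≈ -0.00058812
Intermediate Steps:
C = -1
R(D, w) = -57*D (R(D, w) = 3 - (57*D + 3) = 3 - (3 + 57*D) = 3 + (-3 - 57*D) = -57*D)
k(m, A) = 3163 + A
k(R(-7, C), 1167)/(-7362428) = (3163 + 1167)/(-7362428) = 4330*(-1/7362428) = -2165/3681214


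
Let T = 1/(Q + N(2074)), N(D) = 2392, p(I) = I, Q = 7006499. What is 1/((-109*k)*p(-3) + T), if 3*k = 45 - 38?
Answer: 7008891/5347783834 ≈ 0.0013106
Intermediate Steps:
k = 7/3 (k = (45 - 38)/3 = (⅓)*7 = 7/3 ≈ 2.3333)
T = 1/7008891 (T = 1/(7006499 + 2392) = 1/7008891 ≈ 1.4268e-7)
1/((-109*k)*p(-3) + T) = 1/(-109*7/3*(-3) + 1/7008891) = 1/(-763/3*(-3) + 1/7008891) = 1/(763 + 1/7008891) = 1/(5347783834/7008891) = 7008891/5347783834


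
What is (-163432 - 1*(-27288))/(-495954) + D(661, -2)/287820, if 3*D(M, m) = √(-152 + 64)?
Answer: 68072/247977 + I*√22/431730 ≈ 0.27451 + 1.0864e-5*I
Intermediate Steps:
D(M, m) = 2*I*√22/3 (D(M, m) = √(-152 + 64)/3 = √(-88)/3 = (2*I*√22)/3 = 2*I*√22/3)
(-163432 - 1*(-27288))/(-495954) + D(661, -2)/287820 = (-163432 - 1*(-27288))/(-495954) + (2*I*√22/3)/287820 = (-163432 + 27288)*(-1/495954) + (2*I*√22/3)*(1/287820) = -136144*(-1/495954) + I*√22/431730 = 68072/247977 + I*√22/431730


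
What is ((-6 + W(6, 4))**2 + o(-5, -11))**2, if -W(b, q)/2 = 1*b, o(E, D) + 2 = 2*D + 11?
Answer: 96721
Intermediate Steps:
o(E, D) = 9 + 2*D (o(E, D) = -2 + (2*D + 11) = -2 + (11 + 2*D) = 9 + 2*D)
W(b, q) = -2*b
((-6 + W(6, 4))**2 + o(-5, -11))**2 = ((-6 - 2*6)**2 + (9 + 2*(-11)))**2 = ((-6 - 12)**2 + (9 - 22))**2 = ((-18)**2 - 13)**2 = (324 - 13)**2 = 311**2 = 96721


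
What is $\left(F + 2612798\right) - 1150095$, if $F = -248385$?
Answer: $1214318$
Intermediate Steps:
$\left(F + 2612798\right) - 1150095 = \left(-248385 + 2612798\right) - 1150095 = 2364413 - 1150095 = 1214318$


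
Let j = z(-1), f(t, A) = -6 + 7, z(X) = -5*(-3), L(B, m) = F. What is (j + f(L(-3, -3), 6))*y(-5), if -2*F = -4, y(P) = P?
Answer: -80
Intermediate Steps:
F = 2 (F = -½*(-4) = 2)
L(B, m) = 2
z(X) = 15
f(t, A) = 1
j = 15
(j + f(L(-3, -3), 6))*y(-5) = (15 + 1)*(-5) = 16*(-5) = -80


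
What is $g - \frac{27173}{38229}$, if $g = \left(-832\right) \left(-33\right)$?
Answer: $\frac{1049588251}{38229} \approx 27455.0$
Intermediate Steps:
$g = 27456$
$g - \frac{27173}{38229} = 27456 - \frac{27173}{38229} = \frac{1049588251}{38229}$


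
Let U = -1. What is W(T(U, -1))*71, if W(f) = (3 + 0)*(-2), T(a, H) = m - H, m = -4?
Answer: -426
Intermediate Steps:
T(a, H) = -4 - H
W(f) = -6 (W(f) = 3*(-2) = -6)
W(T(U, -1))*71 = -6*71 = -426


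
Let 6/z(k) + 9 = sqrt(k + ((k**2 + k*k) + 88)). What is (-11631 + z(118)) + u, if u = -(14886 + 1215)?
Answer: -775747182/27973 + 78*sqrt(166)/27973 ≈ -27732.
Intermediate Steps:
u = -16101 (u = -1*16101 = -16101)
z(k) = 6/(-9 + sqrt(88 + k + 2*k**2)) (z(k) = 6/(-9 + sqrt(k + ((k**2 + k*k) + 88))) = 6/(-9 + sqrt(k + ((k**2 + k**2) + 88))) = 6/(-9 + sqrt(k + (2*k**2 + 88))) = 6/(-9 + sqrt(k + (88 + 2*k**2))) = 6/(-9 + sqrt(88 + k + 2*k**2)))
(-11631 + z(118)) + u = (-11631 + 6/(-9 + sqrt(88 + 118 + 2*118**2))) - 16101 = (-11631 + 6/(-9 + sqrt(88 + 118 + 2*13924))) - 16101 = (-11631 + 6/(-9 + sqrt(88 + 118 + 27848))) - 16101 = (-11631 + 6/(-9 + sqrt(28054))) - 16101 = (-11631 + 6/(-9 + 13*sqrt(166))) - 16101 = -27732 + 6/(-9 + 13*sqrt(166))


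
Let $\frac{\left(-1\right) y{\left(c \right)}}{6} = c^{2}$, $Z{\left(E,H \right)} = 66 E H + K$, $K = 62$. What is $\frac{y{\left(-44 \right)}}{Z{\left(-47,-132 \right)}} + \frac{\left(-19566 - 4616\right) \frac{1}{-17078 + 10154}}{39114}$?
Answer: $- \frac{784000986311}{27727504137684} \approx -0.028275$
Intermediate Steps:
$Z{\left(E,H \right)} = 62 + 66 E H$ ($Z{\left(E,H \right)} = 66 E H + 62 = 62 + 66 E H$)
$y{\left(c \right)} = - 6 c^{2}$
$\frac{y{\left(-44 \right)}}{Z{\left(-47,-132 \right)}} + \frac{\left(-19566 - 4616\right) \frac{1}{-17078 + 10154}}{39114} = \frac{\left(-6\right) \left(-44\right)^{2}}{62 + 66 \left(-47\right) \left(-132\right)} + \frac{\left(-19566 - 4616\right) \frac{1}{-17078 + 10154}}{39114} = \frac{\left(-6\right) 1936}{62 + 409464} + - \frac{24182}{-6924} \cdot \frac{1}{39114} = - \frac{11616}{409526} + \left(-24182\right) \left(- \frac{1}{6924}\right) \frac{1}{39114} = \left(-11616\right) \frac{1}{409526} + \frac{12091}{3462} \cdot \frac{1}{39114} = - \frac{5808}{204763} + \frac{12091}{135412668} = - \frac{784000986311}{27727504137684}$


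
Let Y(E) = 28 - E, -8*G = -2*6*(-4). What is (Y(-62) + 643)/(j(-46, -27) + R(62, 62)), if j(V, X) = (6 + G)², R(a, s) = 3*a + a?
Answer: 733/248 ≈ 2.9556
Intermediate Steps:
G = -6 (G = -(-2*6)*(-4)/8 = -(-3)*(-4)/2 = -⅛*48 = -6)
R(a, s) = 4*a
j(V, X) = 0 (j(V, X) = (6 - 6)² = 0² = 0)
(Y(-62) + 643)/(j(-46, -27) + R(62, 62)) = ((28 - 1*(-62)) + 643)/(0 + 4*62) = ((28 + 62) + 643)/(0 + 248) = (90 + 643)/248 = 733*(1/248) = 733/248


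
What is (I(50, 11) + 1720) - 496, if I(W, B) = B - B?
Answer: 1224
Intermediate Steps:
I(W, B) = 0
(I(50, 11) + 1720) - 496 = (0 + 1720) - 496 = 1720 - 496 = 1224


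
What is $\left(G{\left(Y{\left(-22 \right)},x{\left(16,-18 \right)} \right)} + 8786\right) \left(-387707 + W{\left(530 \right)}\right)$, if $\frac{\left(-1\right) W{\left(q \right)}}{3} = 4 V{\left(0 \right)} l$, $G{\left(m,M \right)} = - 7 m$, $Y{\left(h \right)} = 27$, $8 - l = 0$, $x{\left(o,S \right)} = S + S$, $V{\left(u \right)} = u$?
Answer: $-3333117079$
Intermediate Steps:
$x{\left(o,S \right)} = 2 S$
$l = 8$ ($l = 8 - 0 = 8 + 0 = 8$)
$W{\left(q \right)} = 0$ ($W{\left(q \right)} = - 3 \cdot 4 \cdot 0 \cdot 8 = - 3 \cdot 0 \cdot 8 = \left(-3\right) 0 = 0$)
$\left(G{\left(Y{\left(-22 \right)},x{\left(16,-18 \right)} \right)} + 8786\right) \left(-387707 + W{\left(530 \right)}\right) = \left(\left(-7\right) 27 + 8786\right) \left(-387707 + 0\right) = \left(-189 + 8786\right) \left(-387707\right) = 8597 \left(-387707\right) = -3333117079$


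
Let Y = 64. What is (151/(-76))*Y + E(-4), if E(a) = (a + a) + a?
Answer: -2644/19 ≈ -139.16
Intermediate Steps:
E(a) = 3*a (E(a) = 2*a + a = 3*a)
(151/(-76))*Y + E(-4) = (151/(-76))*64 + 3*(-4) = (151*(-1/76))*64 - 12 = -151/76*64 - 12 = -2416/19 - 12 = -2644/19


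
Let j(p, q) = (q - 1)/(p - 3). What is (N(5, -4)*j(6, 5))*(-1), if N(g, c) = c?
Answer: 16/3 ≈ 5.3333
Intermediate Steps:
j(p, q) = (-1 + q)/(-3 + p)
(N(5, -4)*j(6, 5))*(-1) = -4*(-1 + 5)/(-3 + 6)*(-1) = -4*4/3*(-1) = -16/3*(-1) = 16/3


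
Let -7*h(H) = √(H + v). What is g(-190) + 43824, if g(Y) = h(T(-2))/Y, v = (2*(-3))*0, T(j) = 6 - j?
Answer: 43824 + √2/665 ≈ 43824.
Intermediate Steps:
v = 0 (v = -6*0 = 0)
h(H) = -√H/7 (h(H) = -√(H + 0)/7 = -√H/7)
g(Y) = -2*√2/(7*Y) (g(Y) = (-√(6 - 1*(-2))/7)/Y = (-√(6 + 2)/7)/Y = (-2*√2/7)/Y = -2*√2/(7*Y))
g(-190) + 43824 = -2/7*√2/(-190) + 43824 = -2/7*√2*(-1/190) + 43824 = √2/665 + 43824 = 43824 + √2/665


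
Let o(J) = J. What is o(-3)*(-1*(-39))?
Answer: -117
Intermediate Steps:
o(-3)*(-1*(-39)) = -(-3)*(-39) = -3*39 = -117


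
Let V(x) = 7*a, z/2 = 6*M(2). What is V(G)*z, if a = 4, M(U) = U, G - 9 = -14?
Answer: 672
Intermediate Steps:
G = -5 (G = 9 - 14 = -5)
z = 24 (z = 2*(6*2) = 2*12 = 24)
V(x) = 28 (V(x) = 7*4 = 28)
V(G)*z = 28*24 = 672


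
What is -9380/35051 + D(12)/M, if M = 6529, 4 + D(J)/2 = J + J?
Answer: -59839980/228847979 ≈ -0.26148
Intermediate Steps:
D(J) = -8 + 4*J (D(J) = -8 + 2*(J + J) = -8 + 2*(2*J) = -8 + 4*J)
-9380/35051 + D(12)/M = -9380/35051 + (-8 + 4*12)/6529 = -9380*1/35051 + (-8 + 48)*(1/6529) = -9380/35051 + 40*(1/6529) = -9380/35051 + 40/6529 = -59839980/228847979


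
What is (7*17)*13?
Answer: 1547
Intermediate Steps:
(7*17)*13 = 119*13 = 1547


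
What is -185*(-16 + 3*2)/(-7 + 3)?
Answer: -925/2 ≈ -462.50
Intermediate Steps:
-185*(-16 + 3*2)/(-7 + 3) = -185*(-16 + 6)/(-4) = -(-1850)*(-1)/4 = -185*5/2 = -925/2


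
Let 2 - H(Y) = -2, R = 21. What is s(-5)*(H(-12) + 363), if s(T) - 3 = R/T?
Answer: -2202/5 ≈ -440.40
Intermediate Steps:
H(Y) = 4 (H(Y) = 2 - 1*(-2) = 2 + 2 = 4)
s(T) = 3 + 21/T
s(-5)*(H(-12) + 363) = (3 + 21/(-5))*(4 + 363) = (3 + 21*(-1/5))*367 = (3 - 21/5)*367 = -6/5*367 = -2202/5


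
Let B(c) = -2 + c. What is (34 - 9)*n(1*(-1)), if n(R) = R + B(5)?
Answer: 50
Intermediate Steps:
n(R) = 3 + R (n(R) = R + (-2 + 5) = R + 3 = 3 + R)
(34 - 9)*n(1*(-1)) = (34 - 9)*(3 + 1*(-1)) = 25*(3 - 1) = 25*2 = 50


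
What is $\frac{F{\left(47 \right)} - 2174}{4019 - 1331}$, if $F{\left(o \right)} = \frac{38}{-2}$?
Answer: $- \frac{731}{896} \approx -0.81585$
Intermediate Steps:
$F{\left(o \right)} = -19$ ($F{\left(o \right)} = 38 \left(- \frac{1}{2}\right) = -19$)
$\frac{F{\left(47 \right)} - 2174}{4019 - 1331} = \frac{-19 - 2174}{4019 - 1331} = - \frac{2193}{2688} = \left(-2193\right) \frac{1}{2688} = - \frac{731}{896}$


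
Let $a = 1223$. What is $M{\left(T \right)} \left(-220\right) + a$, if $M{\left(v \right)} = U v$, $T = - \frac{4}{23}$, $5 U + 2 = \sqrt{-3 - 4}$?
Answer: $\frac{27777}{23} + \frac{176 i \sqrt{7}}{23} \approx 1207.7 + 20.246 i$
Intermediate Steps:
$U = - \frac{2}{5} + \frac{i \sqrt{7}}{5}$ ($U = - \frac{2}{5} + \frac{\sqrt{-3 - 4}}{5} = - \frac{2}{5} + \frac{\sqrt{-7}}{5} = - \frac{2}{5} + \frac{i \sqrt{7}}{5} \approx -0.4 + 0.52915 i$)
$T = - \frac{4}{23}$ ($T = \left(-4\right) \frac{1}{23} = - \frac{4}{23} \approx -0.17391$)
$M{\left(v \right)} = v \left(- \frac{2}{5} + \frac{i \sqrt{7}}{5}\right)$ ($M{\left(v \right)} = \left(- \frac{2}{5} + \frac{i \sqrt{7}}{5}\right) v = v \left(- \frac{2}{5} + \frac{i \sqrt{7}}{5}\right)$)
$M{\left(T \right)} \left(-220\right) + a = \frac{1}{5} \left(- \frac{4}{23}\right) \left(-2 + i \sqrt{7}\right) \left(-220\right) + 1223 = \left(\frac{8}{115} - \frac{4 i \sqrt{7}}{115}\right) \left(-220\right) + 1223 = \left(- \frac{352}{23} + \frac{176 i \sqrt{7}}{23}\right) + 1223 = \frac{27777}{23} + \frac{176 i \sqrt{7}}{23}$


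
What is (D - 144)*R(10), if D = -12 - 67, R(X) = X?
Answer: -2230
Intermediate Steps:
D = -79
(D - 144)*R(10) = (-79 - 144)*10 = -223*10 = -2230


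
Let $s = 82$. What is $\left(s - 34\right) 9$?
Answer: $432$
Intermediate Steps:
$\left(s - 34\right) 9 = \left(82 - 34\right) 9 = 48 \cdot 9 = 432$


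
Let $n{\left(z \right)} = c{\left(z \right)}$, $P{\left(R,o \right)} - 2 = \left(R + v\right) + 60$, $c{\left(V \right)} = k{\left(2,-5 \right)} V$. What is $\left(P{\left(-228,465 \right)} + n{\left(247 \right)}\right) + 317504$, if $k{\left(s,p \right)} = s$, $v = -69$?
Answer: $317763$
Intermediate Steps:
$c{\left(V \right)} = 2 V$
$P{\left(R,o \right)} = -7 + R$ ($P{\left(R,o \right)} = 2 + \left(\left(R - 69\right) + 60\right) = 2 + \left(\left(-69 + R\right) + 60\right) = 2 + \left(-9 + R\right) = -7 + R$)
$n{\left(z \right)} = 2 z$
$\left(P{\left(-228,465 \right)} + n{\left(247 \right)}\right) + 317504 = \left(\left(-7 - 228\right) + 2 \cdot 247\right) + 317504 = \left(-235 + 494\right) + 317504 = 259 + 317504 = 317763$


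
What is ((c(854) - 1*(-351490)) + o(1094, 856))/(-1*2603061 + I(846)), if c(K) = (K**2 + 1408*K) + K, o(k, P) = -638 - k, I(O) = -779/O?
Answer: -386175312/440438077 ≈ -0.87680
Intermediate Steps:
c(K) = K**2 + 1409*K
((c(854) - 1*(-351490)) + o(1094, 856))/(-1*2603061 + I(846)) = ((854*(1409 + 854) - 1*(-351490)) + (-638 - 1*1094))/(-1*2603061 - 779/846) = ((854*2263 + 351490) + (-638 - 1094))/(-2603061 - 779*1/846) = ((1932602 + 351490) - 1732)/(-2603061 - 779/846) = (2284092 - 1732)/(-2202190385/846) = 2282360*(-846/2202190385) = -386175312/440438077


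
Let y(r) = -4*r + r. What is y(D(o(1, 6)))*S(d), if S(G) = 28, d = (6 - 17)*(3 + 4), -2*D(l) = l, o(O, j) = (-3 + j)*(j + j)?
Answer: 1512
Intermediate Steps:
o(O, j) = 2*j*(-3 + j) (o(O, j) = (-3 + j)*(2*j) = 2*j*(-3 + j))
D(l) = -l/2
d = -77 (d = -11*7 = -77)
y(r) = -3*r
y(D(o(1, 6)))*S(d) = -(-3)*2*6*(-3 + 6)/2*28 = -(-3)*2*6*3/2*28 = -(-3)*36/2*28 = -3*(-18)*28 = 54*28 = 1512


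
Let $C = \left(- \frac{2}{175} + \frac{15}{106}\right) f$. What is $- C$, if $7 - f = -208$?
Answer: $- \frac{103759}{3710} \approx -27.967$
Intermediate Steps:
$f = 215$ ($f = 7 - -208 = 7 + 208 = 215$)
$C = \frac{103759}{3710}$ ($C = \left(- \frac{2}{175} + \frac{15}{106}\right) 215 = \frac{2413}{18550} \cdot 215 = \frac{103759}{3710} \approx 27.967$)
$- C = \left(-1\right) \frac{103759}{3710} = - \frac{103759}{3710}$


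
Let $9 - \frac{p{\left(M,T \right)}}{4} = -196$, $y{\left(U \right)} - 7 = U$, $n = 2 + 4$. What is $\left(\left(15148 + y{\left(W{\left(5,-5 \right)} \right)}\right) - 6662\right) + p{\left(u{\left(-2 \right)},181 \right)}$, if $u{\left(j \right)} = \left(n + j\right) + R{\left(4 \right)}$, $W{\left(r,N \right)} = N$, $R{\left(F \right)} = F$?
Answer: $9308$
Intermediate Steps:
$n = 6$
$y{\left(U \right)} = 7 + U$
$u{\left(j \right)} = 10 + j$ ($u{\left(j \right)} = \left(6 + j\right) + 4 = 10 + j$)
$p{\left(M,T \right)} = 820$ ($p{\left(M,T \right)} = 36 - -784 = 36 + 784 = 820$)
$\left(\left(15148 + y{\left(W{\left(5,-5 \right)} \right)}\right) - 6662\right) + p{\left(u{\left(-2 \right)},181 \right)} = \left(\left(15148 + \left(7 - 5\right)\right) - 6662\right) + 820 = \left(\left(15148 + 2\right) - 6662\right) + 820 = \left(15150 - 6662\right) + 820 = 8488 + 820 = 9308$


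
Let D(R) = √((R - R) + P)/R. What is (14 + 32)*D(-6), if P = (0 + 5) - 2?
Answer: -23*√3/3 ≈ -13.279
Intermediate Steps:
P = 3 (P = 5 - 2 = 3)
D(R) = √3/R (D(R) = √((R - R) + 3)/R = √(0 + 3)/R = √3/R)
(14 + 32)*D(-6) = (14 + 32)*(√3/(-6)) = 46*(√3*(-⅙)) = 46*(-√3/6) = -23*√3/3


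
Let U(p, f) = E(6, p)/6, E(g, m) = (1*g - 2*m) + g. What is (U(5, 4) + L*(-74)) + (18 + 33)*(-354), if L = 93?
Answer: -74807/3 ≈ -24936.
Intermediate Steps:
E(g, m) = -2*m + 2*g (E(g, m) = (g - 2*m) + g = -2*m + 2*g)
U(p, f) = 2 - p/3 (U(p, f) = (-2*p + 2*6)/6 = (-2*p + 12)*(1/6) = (12 - 2*p)*(1/6) = 2 - p/3)
(U(5, 4) + L*(-74)) + (18 + 33)*(-354) = ((2 - 1/3*5) + 93*(-74)) + (18 + 33)*(-354) = ((2 - 5/3) - 6882) + 51*(-354) = (1/3 - 6882) - 18054 = -20645/3 - 18054 = -74807/3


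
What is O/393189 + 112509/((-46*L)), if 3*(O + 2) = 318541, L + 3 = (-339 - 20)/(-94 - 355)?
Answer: 59602121496427/53608961016 ≈ 1111.8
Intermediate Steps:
L = -988/449 (L = -3 + (-339 - 20)/(-94 - 355) = -3 - 359/(-449) = -3 - 359*(-1/449) = -3 + 359/449 = -988/449 ≈ -2.2004)
O = 318535/3 (O = -2 + (⅓)*318541 = -2 + 318541/3 = 318535/3 ≈ 1.0618e+5)
O/393189 + 112509/((-46*L)) = (318535/3)/393189 + 112509/((-46*(-988/449))) = (318535/3)*(1/393189) + 112509/(45448/449) = 318535/1179567 + 112509*(449/45448) = 318535/1179567 + 50516541/45448 = 59602121496427/53608961016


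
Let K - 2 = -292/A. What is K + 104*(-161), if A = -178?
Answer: -1489892/89 ≈ -16740.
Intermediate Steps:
K = 324/89 (K = 2 - 292/(-178) = 2 - 292*(-1/178) = 2 + 146/89 = 324/89 ≈ 3.6404)
K + 104*(-161) = 324/89 + 104*(-161) = 324/89 - 16744 = -1489892/89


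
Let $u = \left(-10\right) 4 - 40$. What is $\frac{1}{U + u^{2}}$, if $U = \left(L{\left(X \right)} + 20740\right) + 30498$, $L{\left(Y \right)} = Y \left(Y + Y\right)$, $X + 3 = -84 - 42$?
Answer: $\frac{1}{90920} \approx 1.0999 \cdot 10^{-5}$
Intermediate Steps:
$u = -80$ ($u = -40 - 40 = -80$)
$X = -129$ ($X = -3 - 126 = -129$)
$L{\left(Y \right)} = 2 Y^{2}$ ($L{\left(Y \right)} = Y 2 Y = 2 Y^{2}$)
$U = 84520$ ($U = \left(2 \left(-129\right)^{2} + 20740\right) + 30498 = \left(2 \cdot 16641 + 20740\right) + 30498 = \left(33282 + 20740\right) + 30498 = 54022 + 30498 = 84520$)
$\frac{1}{U + u^{2}} = \frac{1}{84520 + \left(-80\right)^{2}} = \frac{1}{84520 + 6400} = \frac{1}{90920}$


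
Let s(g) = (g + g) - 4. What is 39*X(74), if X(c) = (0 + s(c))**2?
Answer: 808704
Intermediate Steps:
s(g) = -4 + 2*g (s(g) = 2*g - 4 = -4 + 2*g)
X(c) = (-4 + 2*c)**2 (X(c) = (0 + (-4 + 2*c))**2 = (-4 + 2*c)**2)
39*X(74) = 39*(4*(-2 + 74)**2) = 39*(4*72**2) = 39*(4*5184) = 39*20736 = 808704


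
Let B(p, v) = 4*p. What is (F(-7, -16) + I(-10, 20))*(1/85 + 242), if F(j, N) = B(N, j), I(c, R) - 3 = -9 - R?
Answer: -370278/17 ≈ -21781.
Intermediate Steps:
I(c, R) = -6 - R (I(c, R) = 3 + (-9 - R) = -6 - R)
F(j, N) = 4*N
(F(-7, -16) + I(-10, 20))*(1/85 + 242) = (4*(-16) + (-6 - 1*20))*(1/85 + 242) = (-64 + (-6 - 20))*(1/85 + 242) = (-64 - 26)*(20571/85) = -90*20571/85 = -370278/17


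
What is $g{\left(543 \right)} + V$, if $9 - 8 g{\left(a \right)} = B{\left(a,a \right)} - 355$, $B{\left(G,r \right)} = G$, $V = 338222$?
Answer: $\frac{2705597}{8} \approx 3.382 \cdot 10^{5}$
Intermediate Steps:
$g{\left(a \right)} = \frac{91}{2} - \frac{a}{8}$ ($g{\left(a \right)} = \frac{9}{8} - \frac{a - 355}{8} = \frac{9}{8} - \frac{-355 + a}{8} = \frac{9}{8} - \left(- \frac{355}{8} + \frac{a}{8}\right) = \frac{91}{2} - \frac{a}{8}$)
$g{\left(543 \right)} + V = \left(\frac{91}{2} - \frac{543}{8}\right) + 338222 = - \frac{179}{8} + 338222 = \frac{2705597}{8}$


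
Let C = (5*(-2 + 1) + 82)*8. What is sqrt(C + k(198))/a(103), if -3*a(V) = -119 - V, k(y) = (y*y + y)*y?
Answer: sqrt(1950553)/37 ≈ 37.747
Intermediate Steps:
k(y) = y*(y + y**2) (k(y) = (y**2 + y)*y = (y + y**2)*y = y*(y + y**2))
a(V) = 119/3 + V/3 (a(V) = -(-119 - V)/3 = 119/3 + V/3)
C = 616 (C = (5*(-1) + 82)*8 = (-5 + 82)*8 = 77*8 = 616)
sqrt(C + k(198))/a(103) = sqrt(616 + 198**2*(1 + 198))/(119/3 + (1/3)*103) = sqrt(616 + 39204*199)/(119/3 + 103/3) = sqrt(616 + 7801596)/74 = sqrt(7802212)*(1/74) = (2*sqrt(1950553))*(1/74) = sqrt(1950553)/37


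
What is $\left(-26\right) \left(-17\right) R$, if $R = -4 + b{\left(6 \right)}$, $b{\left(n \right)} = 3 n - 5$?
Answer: $3978$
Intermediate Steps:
$b{\left(n \right)} = -5 + 3 n$
$R = 9$ ($R = -4 + \left(-5 + 3 \cdot 6\right) = -4 + \left(-5 + 18\right) = -4 + 13 = 9$)
$\left(-26\right) \left(-17\right) R = \left(-26\right) \left(-17\right) 9 = 442 \cdot 9 = 3978$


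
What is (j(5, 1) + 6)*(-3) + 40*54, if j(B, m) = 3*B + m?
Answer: 2094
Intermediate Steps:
j(B, m) = m + 3*B
(j(5, 1) + 6)*(-3) + 40*54 = ((1 + 3*5) + 6)*(-3) + 40*54 = ((1 + 15) + 6)*(-3) + 2160 = (16 + 6)*(-3) + 2160 = 22*(-3) + 2160 = -66 + 2160 = 2094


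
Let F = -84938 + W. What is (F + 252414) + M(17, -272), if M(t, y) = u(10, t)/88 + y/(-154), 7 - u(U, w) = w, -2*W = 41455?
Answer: 45199047/308 ≈ 1.4675e+5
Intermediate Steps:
W = -41455/2 (W = -½*41455 = -41455/2 ≈ -20728.)
u(U, w) = 7 - w
F = -211331/2 (F = -84938 - 41455/2 = -211331/2 ≈ -1.0567e+5)
M(t, y) = 7/88 - t/88 - y/154 (M(t, y) = (7 - t)/88 + y/(-154) = (7 - t)*(1/88) + y*(-1/154) = (7/88 - t/88) - y/154 = 7/88 - t/88 - y/154)
(F + 252414) + M(17, -272) = (-211331/2 + 252414) + (7/88 - 1/88*17 - 1/154*(-272)) = 293497/2 + (7/88 - 17/88 + 136/77) = 293497/2 + 509/308 = 45199047/308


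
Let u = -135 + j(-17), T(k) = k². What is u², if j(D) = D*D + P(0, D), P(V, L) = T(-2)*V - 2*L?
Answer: 35344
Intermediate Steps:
P(V, L) = -2*L + 4*V (P(V, L) = (-2)²*V - 2*L = 4*V - 2*L = -2*L + 4*V)
j(D) = D² - 2*D (j(D) = D*D + (-2*D + 4*0) = D² + (-2*D + 0) = D² - 2*D)
u = 188 (u = -135 - 17*(-2 - 17) = -135 - 17*(-19) = -135 + 323 = 188)
u² = 188² = 35344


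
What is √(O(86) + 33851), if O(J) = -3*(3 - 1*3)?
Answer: √33851 ≈ 183.99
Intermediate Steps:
O(J) = 0 (O(J) = -3*(3 - 3) = -3*0 = 0)
√(O(86) + 33851) = √(0 + 33851) = √33851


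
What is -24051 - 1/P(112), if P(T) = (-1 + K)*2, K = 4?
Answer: -144307/6 ≈ -24051.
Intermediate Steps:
P(T) = 6 (P(T) = (-1 + 4)*2 = 3*2 = 6)
-24051 - 1/P(112) = -24051 - 1/6 = -144307/6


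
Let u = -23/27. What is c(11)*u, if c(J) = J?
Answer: -253/27 ≈ -9.3704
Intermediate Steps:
u = -23/27 ≈ -0.85185
c(11)*u = 11*(-23/27) = -253/27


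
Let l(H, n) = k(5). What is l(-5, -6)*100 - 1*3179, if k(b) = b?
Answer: -2679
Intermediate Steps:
l(H, n) = 5
l(-5, -6)*100 - 1*3179 = 5*100 - 1*3179 = 500 - 3179 = -2679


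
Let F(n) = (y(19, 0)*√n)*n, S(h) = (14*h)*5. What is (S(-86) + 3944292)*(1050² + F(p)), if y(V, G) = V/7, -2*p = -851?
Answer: 4341944880000 + 15919479992*√1702/7 ≈ 4.4358e+12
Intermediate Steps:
p = 851/2 (p = -½*(-851) = 851/2 ≈ 425.50)
y(V, G) = V/7 (y(V, G) = V*(⅐) = V/7)
S(h) = 70*h
F(n) = 19*n^(3/2)/7 (F(n) = (((⅐)*19)*√n)*n = (19*√n/7)*n = 19*n^(3/2)/7)
(S(-86) + 3944292)*(1050² + F(p)) = (70*(-86) + 3944292)*(1050² + 19*(851/2)^(3/2)/7) = (-6020 + 3944292)*(1102500 + 19*(851*√1702/4)/7) = 3938272*(1102500 + 16169*√1702/28) = 4341944880000 + 15919479992*√1702/7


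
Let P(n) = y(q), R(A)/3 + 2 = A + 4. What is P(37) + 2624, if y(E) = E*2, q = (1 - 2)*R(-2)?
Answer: 2624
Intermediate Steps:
R(A) = 6 + 3*A (R(A) = -6 + 3*(A + 4) = -6 + 3*(4 + A) = -6 + (12 + 3*A) = 6 + 3*A)
q = 0 (q = (1 - 2)*(6 + 3*(-2)) = -(6 - 6) = -1*0 = 0)
y(E) = 2*E
P(n) = 0 (P(n) = 2*0 = 0)
P(37) + 2624 = 0 + 2624 = 2624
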